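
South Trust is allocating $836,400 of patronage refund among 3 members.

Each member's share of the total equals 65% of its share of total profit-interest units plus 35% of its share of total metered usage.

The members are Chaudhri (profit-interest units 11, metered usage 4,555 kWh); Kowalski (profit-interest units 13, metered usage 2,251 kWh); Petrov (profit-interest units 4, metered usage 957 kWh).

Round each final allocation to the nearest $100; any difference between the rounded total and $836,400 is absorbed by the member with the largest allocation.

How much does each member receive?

Totals — profit-interest units 28, metered usage 7,763.
Composite weights (65% profit-interest units + 35% metered usage): Chaudhri 0.4607; Kowalski 0.4033; Petrov 0.1360.
Pro-rata amounts: Chaudhri 385,348.16; Kowalski 337,297.99; Petrov 113,753.85.
At nearest $100: Chaudhri $385,300; Kowalski $337,300; Petrov $113,800. Sum = $836,400.
Rounded total matches; no reconciliation needed.

Chaudhri: $385,300; Kowalski: $337,300; Petrov: $113,800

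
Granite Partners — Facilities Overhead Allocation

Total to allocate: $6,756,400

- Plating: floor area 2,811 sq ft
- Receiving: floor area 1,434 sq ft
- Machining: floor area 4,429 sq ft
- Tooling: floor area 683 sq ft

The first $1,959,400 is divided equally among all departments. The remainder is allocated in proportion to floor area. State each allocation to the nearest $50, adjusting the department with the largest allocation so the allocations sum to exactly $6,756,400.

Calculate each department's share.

First tranche $1,959,400 split equally: $489,850 each.
Remainder $4,797,000 by floor area (total 9,357): Plating 1,441,099.39 → $1,441,100; Receiving 735,160.63 → $735,150; Machining 2,270,590.25 → $2,270,600; Tooling 350,149.73 → $350,150.
Totals: Plating $489,850 + $1,441,100 = $1,930,950; Receiving $489,850 + $735,150 = $1,225,000; Machining $489,850 + $2,270,600 = $2,760,450; Tooling $489,850 + $350,150 = $840,000.

Plating: $1,930,950; Receiving: $1,225,000; Machining: $2,760,450; Tooling: $840,000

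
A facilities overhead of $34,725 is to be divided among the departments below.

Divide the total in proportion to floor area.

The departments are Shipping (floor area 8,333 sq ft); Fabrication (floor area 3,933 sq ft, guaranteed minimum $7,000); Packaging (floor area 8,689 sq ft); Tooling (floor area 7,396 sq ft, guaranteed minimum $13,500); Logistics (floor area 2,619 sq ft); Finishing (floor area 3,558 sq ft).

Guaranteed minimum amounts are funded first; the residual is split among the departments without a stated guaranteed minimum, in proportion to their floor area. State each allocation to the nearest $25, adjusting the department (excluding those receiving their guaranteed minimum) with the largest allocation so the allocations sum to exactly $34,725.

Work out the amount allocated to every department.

Shipping: $5,100 | Fabrication: $7,000 | Packaging: $5,350 | Tooling: $13,500 | Logistics: $1,600 | Finishing: $2,175

Minimums first: Fabrication $7,000; Tooling $13,500. Remaining pool $14,225.
Remaining pool split over remaining floor area 23,199: Shipping 5,109.57 → $5,100; Packaging 5,327.86 → $5,325; Logistics 1,605.90 → $1,600; Finishing 2,181.67 → $2,175.
Rounding difference +$25 applied to Packaging → $5,350.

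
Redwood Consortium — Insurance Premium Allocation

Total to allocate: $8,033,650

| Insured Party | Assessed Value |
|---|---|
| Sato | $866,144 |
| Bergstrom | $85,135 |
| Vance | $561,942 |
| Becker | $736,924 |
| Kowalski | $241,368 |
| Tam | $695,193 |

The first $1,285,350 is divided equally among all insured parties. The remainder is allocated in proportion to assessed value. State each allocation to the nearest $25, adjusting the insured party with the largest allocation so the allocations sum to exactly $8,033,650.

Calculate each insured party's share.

Sato: $2,048,400 · Bergstrom: $394,500 · Vance: $1,404,225 · Becker: $1,774,775 · Kowalski: $725,350 · Tam: $1,686,400

Equal tier: $1,285,350 ÷ 6 = $214,225 apiece.
Remainder $6,748,300 by assessed value (total 3,186,706): Sato 1,834,182.24 → $1,834,175; Bergstrom 180,285.39 → $180,275; Vance 1,189,991.55 → $1,190,000; Becker 1,560,540.64 → $1,560,550; Kowalski 511,130.83 → $511,125; Tam 1,472,169.36 → $1,472,175.
Totals: Sato $214,225 + $1,834,175 = $2,048,400; Bergstrom $214,225 + $180,275 = $394,500; Vance $214,225 + $1,190,000 = $1,404,225; Becker $214,225 + $1,560,550 = $1,774,775; Kowalski $214,225 + $511,125 = $725,350; Tam $214,225 + $1,472,175 = $1,686,400.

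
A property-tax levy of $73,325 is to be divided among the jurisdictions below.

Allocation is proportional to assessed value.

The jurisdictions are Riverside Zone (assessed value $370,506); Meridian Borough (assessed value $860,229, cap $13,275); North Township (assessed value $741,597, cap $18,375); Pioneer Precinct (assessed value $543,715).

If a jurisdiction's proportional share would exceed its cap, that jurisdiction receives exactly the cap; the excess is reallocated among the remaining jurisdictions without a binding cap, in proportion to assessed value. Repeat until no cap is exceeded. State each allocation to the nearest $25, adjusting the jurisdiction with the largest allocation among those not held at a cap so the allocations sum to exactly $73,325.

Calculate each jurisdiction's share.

Riverside Zone: $16,900 | Meridian Borough: $13,275 | North Township: $18,375 | Pioneer Precinct: $24,775

Total assessed value = 2,516,047.
Proportional shares (ignoring caps): Riverside Zone 10,797.63; Meridian Borough 25,069.60; North Township 21,612.31; Pioneer Precinct 15,845.45.
Held at cap: Meridian Borough ($13,275), North Township ($18,375); balance $41,675 reallocated over remaining assessed value 914,221.
Shares after redistribution: Riverside Zone 16,889.61 → $16,900; Pioneer Precinct 24,785.39 → $24,775.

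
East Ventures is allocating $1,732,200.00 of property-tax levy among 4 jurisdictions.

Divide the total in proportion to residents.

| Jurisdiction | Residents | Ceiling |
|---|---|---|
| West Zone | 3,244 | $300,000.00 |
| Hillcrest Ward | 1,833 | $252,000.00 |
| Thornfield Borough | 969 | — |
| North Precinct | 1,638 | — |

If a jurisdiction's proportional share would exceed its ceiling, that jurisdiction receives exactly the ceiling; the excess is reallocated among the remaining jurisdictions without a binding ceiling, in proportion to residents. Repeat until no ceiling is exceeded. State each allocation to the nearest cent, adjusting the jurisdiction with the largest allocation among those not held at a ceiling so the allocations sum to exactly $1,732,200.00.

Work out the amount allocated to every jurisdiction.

Sum of residents: 7,684.
Unconstrained shares: West Zone 731,293.1806; Hillcrest Ward 413,212.2072; Thornfield Borough 218,441.1504; North Precinct 369,253.4617.
Held at cap: West Zone ($300,000.00), Hillcrest Ward ($252,000.00); residual $1,180,200.00 reallocated over remaining residents 2,607.
Shares after redistribution: Thornfield Borough 438,670.4258 → $438,670.43; North Precinct 741,529.5742 → $741,529.57.

West Zone: $300,000.00 | Hillcrest Ward: $252,000.00 | Thornfield Borough: $438,670.43 | North Precinct: $741,529.57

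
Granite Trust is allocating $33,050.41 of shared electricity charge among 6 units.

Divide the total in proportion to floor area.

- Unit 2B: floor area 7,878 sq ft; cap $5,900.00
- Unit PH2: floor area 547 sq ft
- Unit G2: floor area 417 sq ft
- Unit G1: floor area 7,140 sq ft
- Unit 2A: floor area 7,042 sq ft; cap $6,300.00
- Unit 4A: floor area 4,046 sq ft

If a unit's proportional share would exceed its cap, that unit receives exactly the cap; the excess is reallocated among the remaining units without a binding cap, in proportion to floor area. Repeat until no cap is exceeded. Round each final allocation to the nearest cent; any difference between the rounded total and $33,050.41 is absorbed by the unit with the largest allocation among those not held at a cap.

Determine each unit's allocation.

Unit 2B: $5,900.00 · Unit PH2: $938.70 · Unit G2: $715.61 · Unit G1: $12,252.83 · Unit 2A: $6,300.00 · Unit 4A: $6,943.27

Total floor area = 27,070.
Pro-rata shares before constraints: Unit 2B 9,618.4385; Unit PH2 667.8454; Unit G2 509.1253; Unit G1 8,717.3967; Unit 2A 8,597.7461; Unit 4A 4,939.8581.
Held at cap: Unit 2B ($5,900.00), Unit 2A ($6,300.00); residual $20,850.41 reallocated over remaining floor area 12,150.
Remaining shares: Unit PH2 938.6975 → $938.70; Unit G2 715.6067 → $715.61; Unit G1 12,252.8335 → $12,252.83; Unit 4A 6,943.2723 → $6,943.27.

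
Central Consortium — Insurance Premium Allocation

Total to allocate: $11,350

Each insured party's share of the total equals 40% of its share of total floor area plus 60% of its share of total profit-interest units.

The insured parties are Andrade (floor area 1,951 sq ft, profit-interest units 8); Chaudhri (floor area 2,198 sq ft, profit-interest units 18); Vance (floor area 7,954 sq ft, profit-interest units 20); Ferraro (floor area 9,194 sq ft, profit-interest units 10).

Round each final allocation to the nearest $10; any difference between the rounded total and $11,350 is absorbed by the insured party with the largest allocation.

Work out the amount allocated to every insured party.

Andrade: $1,390; Chaudhri: $2,660; Vance: $4,120; Ferraro: $3,180

Floor area total 21,297; profit-interest units total 56.
Composite weights (40% floor area + 60% profit-interest units): Andrade 0.1224; Chaudhri 0.2341; Vance 0.3637; Ferraro 0.2798.
Unrounded shares: Andrade 1,388.76; Chaudhri 2,657.49; Vance 4,127.74; Ferraro 3,176.01.
Rounded to nearest $10: Andrade $1,390; Chaudhri $2,660; Vance $4,130; Ferraro $3,180. Sum = $11,360.
Difference $11,350 − $11,360 = −$10 applied to largest allocation (Vance): Vance becomes $4,120.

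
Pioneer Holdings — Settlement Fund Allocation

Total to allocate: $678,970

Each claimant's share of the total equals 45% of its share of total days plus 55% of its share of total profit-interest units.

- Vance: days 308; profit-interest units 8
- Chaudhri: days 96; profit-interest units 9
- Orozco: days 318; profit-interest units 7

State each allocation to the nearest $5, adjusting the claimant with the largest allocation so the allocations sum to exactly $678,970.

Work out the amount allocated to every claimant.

Vance: $254,815 · Chaudhri: $180,665 · Orozco: $243,490

Days total 722; profit-interest units total 24.
Composite weights (45% days + 55% profit-interest units): Vance 0.3753; Chaudhri 0.2661; Orozco 0.3586.
Pro-rata amounts: Vance 254,817.504; Chaudhri 180,662.91; Orozco 243,489.58.
After rounding ($5): Vance $254,820; Chaudhri $180,665; Orozco $243,490. Sum = $678,975.
Difference $678,970 − $678,975 = −$5 applied to largest allocation (Vance): Vance becomes $254,815.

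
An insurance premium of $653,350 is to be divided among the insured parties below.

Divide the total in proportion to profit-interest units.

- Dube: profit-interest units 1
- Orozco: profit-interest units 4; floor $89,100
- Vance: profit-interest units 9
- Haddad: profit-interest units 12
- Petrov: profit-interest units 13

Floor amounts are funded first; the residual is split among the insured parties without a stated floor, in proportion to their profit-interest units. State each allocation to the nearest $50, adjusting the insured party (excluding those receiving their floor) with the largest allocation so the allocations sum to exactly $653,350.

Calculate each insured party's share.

Fund the minimums — Orozco $89,100. Residual $564,250.
Residual split over remaining profit-interest units 35: Dube 16,121.43 → $16,100; Vance 145,092.86 → $145,100; Haddad 193,457.14 → $193,450; Petrov 209,578.57 → $209,600.

Dube: $16,100 · Orozco: $89,100 · Vance: $145,100 · Haddad: $193,450 · Petrov: $209,600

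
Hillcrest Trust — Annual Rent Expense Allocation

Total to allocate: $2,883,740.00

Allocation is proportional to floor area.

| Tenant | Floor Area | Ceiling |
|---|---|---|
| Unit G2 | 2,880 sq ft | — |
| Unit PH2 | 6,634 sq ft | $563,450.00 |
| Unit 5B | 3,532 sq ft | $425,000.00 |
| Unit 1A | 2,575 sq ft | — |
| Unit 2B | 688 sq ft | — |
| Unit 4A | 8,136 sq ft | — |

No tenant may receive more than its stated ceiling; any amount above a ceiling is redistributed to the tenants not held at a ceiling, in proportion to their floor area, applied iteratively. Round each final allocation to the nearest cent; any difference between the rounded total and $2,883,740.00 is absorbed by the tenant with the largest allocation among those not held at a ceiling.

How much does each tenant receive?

Unit G2: $382,270.13 · Unit PH2: $563,450.00 · Unit 5B: $425,000.00 · Unit 1A: $341,786.66 · Unit 2B: $91,320.09 · Unit 4A: $1,079,913.12

Total floor area = 24,445.
Unconstrained shares: Unit G2 339,749.2821; Unit PH2 782,603.0337; Unit 5B 416,664.7445; Unit 1A 303,768.8893; Unit 2B 81,162.3285; Unit 4A 959,791.7218.
Cap binds for Unit PH2 ($563,450.00); remaining pool $2,320,290.00 reallocated over remaining floor area 17,811.
Cap binds for Unit 5B ($425,000.00); remaining pool $1,895,290.00 reallocated over remaining floor area 14,279.
Shares after redistribution: Unit G2 382,270.1310 → $382,270.13; Unit 1A 341,786.6622 → $341,786.66; Unit 2B 91,320.0868 → $91,320.09; Unit 4A 1,079,913.1200 → $1,079,913.12.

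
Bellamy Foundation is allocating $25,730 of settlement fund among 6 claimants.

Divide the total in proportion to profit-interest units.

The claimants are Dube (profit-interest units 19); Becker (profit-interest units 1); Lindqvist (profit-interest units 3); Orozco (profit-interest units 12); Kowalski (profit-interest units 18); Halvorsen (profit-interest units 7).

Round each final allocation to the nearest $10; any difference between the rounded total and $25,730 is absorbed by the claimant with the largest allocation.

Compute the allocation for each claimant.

Dube: $8,140 | Becker: $430 | Lindqvist: $1,290 | Orozco: $5,150 | Kowalski: $7,720 | Halvorsen: $3,000

Total profit-interest units = 60.
Raw shares: Dube 19/60 × $25,730 = 8,147.83; Becker 1/60 × $25,730 = 428.83; Lindqvist 3/60 × $25,730 = 1,286.50; Orozco 12/60 × $25,730 = 5,146.00; Kowalski 18/60 × $25,730 = 7,719.00; Halvorsen 7/60 × $25,730 = 3,001.83.
Rounded to nearest $10: Dube $8,150; Becker $430; Lindqvist $1,290; Orozco $5,150; Kowalski $7,720; Halvorsen $3,000. Sum = $25,740.
Difference $25,730 − $25,740 = −$10 applied to largest allocation (Dube): Dube becomes $8,140.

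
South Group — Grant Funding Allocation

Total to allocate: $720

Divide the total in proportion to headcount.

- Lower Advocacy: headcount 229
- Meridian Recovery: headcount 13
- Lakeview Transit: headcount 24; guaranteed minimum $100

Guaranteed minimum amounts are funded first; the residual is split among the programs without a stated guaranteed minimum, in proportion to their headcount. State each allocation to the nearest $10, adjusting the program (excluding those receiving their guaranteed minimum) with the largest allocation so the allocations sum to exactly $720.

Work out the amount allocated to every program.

Lower Advocacy: $590 | Meridian Recovery: $30 | Lakeview Transit: $100

Minimums first: Lakeview Transit $100. Residual $620.
Residual split over remaining headcount 242: Lower Advocacy 586.69 → $590; Meridian Recovery 33.31 → $30.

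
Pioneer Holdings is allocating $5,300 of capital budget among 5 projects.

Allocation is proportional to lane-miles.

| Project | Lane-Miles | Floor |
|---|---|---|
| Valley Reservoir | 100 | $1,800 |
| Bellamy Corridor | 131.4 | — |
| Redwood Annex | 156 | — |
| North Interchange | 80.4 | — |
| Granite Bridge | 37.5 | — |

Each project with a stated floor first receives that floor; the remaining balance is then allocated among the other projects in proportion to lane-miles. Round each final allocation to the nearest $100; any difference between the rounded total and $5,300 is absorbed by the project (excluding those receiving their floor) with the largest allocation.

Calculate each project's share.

Guaranteed amounts: Valley Reservoir $1,800. Residual $3,500.
Residual split over remaining lane-miles 405.3: Bellamy Corridor 1,134.72 → $1,100; Redwood Annex 1,347.15 → $1,300; North Interchange 694.30 → $700; Granite Bridge 323.83 → $300.
Rounding difference +$100 applied to Redwood Annex → $1,400.

Valley Reservoir: $1,800; Bellamy Corridor: $1,100; Redwood Annex: $1,400; North Interchange: $700; Granite Bridge: $300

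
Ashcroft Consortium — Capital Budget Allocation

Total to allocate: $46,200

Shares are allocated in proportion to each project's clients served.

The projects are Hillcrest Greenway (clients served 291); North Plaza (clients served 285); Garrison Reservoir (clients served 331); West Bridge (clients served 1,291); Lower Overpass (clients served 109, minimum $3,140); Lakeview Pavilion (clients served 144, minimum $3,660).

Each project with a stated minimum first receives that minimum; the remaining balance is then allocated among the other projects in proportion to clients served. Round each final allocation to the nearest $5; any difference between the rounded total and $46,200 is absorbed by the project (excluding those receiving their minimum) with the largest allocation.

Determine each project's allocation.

Minimums first: Lower Overpass $3,140; Lakeview Pavilion $3,660. Remaining pool $39,400.
Remaining pool split over remaining clients served 2,198: Hillcrest Greenway 5,216.29 → $5,215; North Plaza 5,108.74 → $5,110; Garrison Reservoir 5,933.30 → $5,935; West Bridge 23,141.67 → $23,140.

Hillcrest Greenway: $5,215 | North Plaza: $5,110 | Garrison Reservoir: $5,935 | West Bridge: $23,140 | Lower Overpass: $3,140 | Lakeview Pavilion: $3,660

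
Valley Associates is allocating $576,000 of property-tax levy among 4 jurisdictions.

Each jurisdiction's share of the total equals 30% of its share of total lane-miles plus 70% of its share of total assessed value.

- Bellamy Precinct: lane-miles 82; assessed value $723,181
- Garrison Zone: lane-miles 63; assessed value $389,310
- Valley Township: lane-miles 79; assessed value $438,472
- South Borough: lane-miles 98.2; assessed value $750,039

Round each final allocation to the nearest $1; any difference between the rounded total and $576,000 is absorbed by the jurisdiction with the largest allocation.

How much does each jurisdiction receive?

Lane-miles total 322.2; assessed value total 2,301,002.
Combined weights (30% lane-miles + 70% assessed value): Bellamy Precinct 0.2964; Garrison Zone 0.1771; Valley Township 0.2069; South Borough 0.3196.
Pro-rata amounts: Bellamy Precinct 170,699.22; Garrison Zone 102,005.73; Valley Township 119,201.29; South Borough 184,093.76.
At nearest $1: Bellamy Precinct $170,699; Garrison Zone $102,006; Valley Township $119,201; South Borough $184,094. Sum = $576,000.
Sum already equals the total — no adjustment.

Bellamy Precinct: $170,699; Garrison Zone: $102,006; Valley Township: $119,201; South Borough: $184,094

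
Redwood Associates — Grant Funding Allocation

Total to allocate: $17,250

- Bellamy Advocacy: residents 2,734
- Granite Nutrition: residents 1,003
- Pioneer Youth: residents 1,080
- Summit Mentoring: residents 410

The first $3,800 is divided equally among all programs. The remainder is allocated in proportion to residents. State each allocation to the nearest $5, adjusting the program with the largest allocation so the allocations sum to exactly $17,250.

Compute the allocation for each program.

First tranche $3,800 split equally: $950 each.
Remainder $13,450 by residents (total 5,227): Bellamy Advocacy 7,035.07 → $7,035; Granite Nutrition 2,580.90 → $2,580; Pioneer Youth 2,779.03 → $2,780; Summit Mentoring 1,055.00 → $1,055.
Totals: Bellamy Advocacy $950 + $7,035 = $7,985; Granite Nutrition $950 + $2,580 = $3,530; Pioneer Youth $950 + $2,780 = $3,730; Summit Mentoring $950 + $1,055 = $2,005.

Bellamy Advocacy: $7,985; Granite Nutrition: $3,530; Pioneer Youth: $3,730; Summit Mentoring: $2,005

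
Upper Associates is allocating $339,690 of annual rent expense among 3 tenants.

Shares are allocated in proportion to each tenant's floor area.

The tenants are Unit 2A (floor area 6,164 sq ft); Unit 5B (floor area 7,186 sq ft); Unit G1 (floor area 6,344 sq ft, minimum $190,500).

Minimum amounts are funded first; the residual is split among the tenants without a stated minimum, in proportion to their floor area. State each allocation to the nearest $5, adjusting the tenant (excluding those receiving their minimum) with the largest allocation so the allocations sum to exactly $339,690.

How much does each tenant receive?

Fund the minimums — Unit G1 $190,500. Balance $149,190.
Balance split over remaining floor area 13,350: Unit 2A 68,884.43 → $68,885; Unit 5B 80,305.57 → $80,305.

Unit 2A: $68,885 | Unit 5B: $80,305 | Unit G1: $190,500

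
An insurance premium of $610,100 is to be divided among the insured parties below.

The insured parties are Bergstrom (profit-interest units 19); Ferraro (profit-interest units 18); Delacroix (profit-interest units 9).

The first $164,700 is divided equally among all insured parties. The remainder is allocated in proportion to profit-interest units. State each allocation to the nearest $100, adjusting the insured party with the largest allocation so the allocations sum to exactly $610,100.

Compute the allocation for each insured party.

Bergstrom: $238,900 | Ferraro: $229,200 | Delacroix: $142,000

Equal tier: $164,700 ÷ 3 = $54,900 apiece.
Remainder $445,400 by profit-interest units (total 46): Bergstrom 183,969.57 → $184,000; Ferraro 174,286.96 → $174,300; Delacroix 87,143.48 → $87,100.
Totals: Bergstrom $54,900 + $184,000 = $238,900; Ferraro $54,900 + $174,300 = $229,200; Delacroix $54,900 + $87,100 = $142,000.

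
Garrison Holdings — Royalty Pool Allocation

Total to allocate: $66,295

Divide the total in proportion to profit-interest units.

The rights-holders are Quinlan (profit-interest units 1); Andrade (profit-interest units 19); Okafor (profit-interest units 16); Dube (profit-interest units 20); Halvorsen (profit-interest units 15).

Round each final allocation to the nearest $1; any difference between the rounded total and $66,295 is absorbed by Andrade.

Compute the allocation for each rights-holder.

Profit-interest units total: 71.
Raw shares: Quinlan 1/71 × $66,295 = 933.73; Andrade 19/71 × $66,295 = 17,740.92; Okafor 16/71 × $66,295 = 14,939.72; Dube 20/71 × $66,295 = 18,674.65; Halvorsen 15/71 × $66,295 = 14,005.99.
At nearest $1: Quinlan $934; Andrade $17,741; Okafor $14,940; Dube $18,675; Halvorsen $14,006. Sum = $66,296.
Difference $66,295 − $66,296 = −$1 applied to Andrade: Andrade becomes $17,740.

Quinlan: $934 · Andrade: $17,740 · Okafor: $14,940 · Dube: $18,675 · Halvorsen: $14,006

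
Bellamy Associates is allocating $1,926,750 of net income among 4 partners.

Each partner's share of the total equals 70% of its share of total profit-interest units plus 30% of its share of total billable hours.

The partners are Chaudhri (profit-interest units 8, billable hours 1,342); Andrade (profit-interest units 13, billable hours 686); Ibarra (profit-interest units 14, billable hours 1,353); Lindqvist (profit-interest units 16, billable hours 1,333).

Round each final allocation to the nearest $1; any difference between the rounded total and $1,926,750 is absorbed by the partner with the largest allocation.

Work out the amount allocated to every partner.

Totals — profit-interest units 51, billable hours 4,714.
Blended shares (70% profit-interest units + 30% billable hours): Chaudhri 0.1952; Andrade 0.2221; Ibarra 0.2783; Lindqvist 0.3044.
Proportional shares: Chaudhri 376,119.13; Andrade 427,909.14; Ibarra 536,141.47; Lindqvist 586,580.27.
Rounded to nearest $1: Chaudhri $376,119; Andrade $427,909; Ibarra $536,141; Lindqvist $586,580. Sum = $1,926,749.
Difference $1,926,750 − $1,926,749 = +$1 applied to largest allocation (Lindqvist): Lindqvist becomes $586,581.

Chaudhri: $376,119 | Andrade: $427,909 | Ibarra: $536,141 | Lindqvist: $586,581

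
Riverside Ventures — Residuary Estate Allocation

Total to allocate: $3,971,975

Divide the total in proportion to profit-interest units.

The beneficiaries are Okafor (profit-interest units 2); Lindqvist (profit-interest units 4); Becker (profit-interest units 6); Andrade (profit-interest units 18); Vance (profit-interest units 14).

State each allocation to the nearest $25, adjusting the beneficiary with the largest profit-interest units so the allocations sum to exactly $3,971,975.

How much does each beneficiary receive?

Profit-interest units total: 2 + 4 + 6 + 18 + 14 = 44.
Unrounded shares: Okafor 180,544.32; Lindqvist 361,088.64; Becker 541,632.95; Andrade 1,624,898.86; Vance 1,263,810.23.
Rounded to nearest $25: Okafor $180,550; Lindqvist $361,100; Becker $541,625; Andrade $1,624,900; Vance $1,263,800. Sum = $3,971,975.
Sum already equals the total — no adjustment.

Okafor: $180,550 · Lindqvist: $361,100 · Becker: $541,625 · Andrade: $1,624,900 · Vance: $1,263,800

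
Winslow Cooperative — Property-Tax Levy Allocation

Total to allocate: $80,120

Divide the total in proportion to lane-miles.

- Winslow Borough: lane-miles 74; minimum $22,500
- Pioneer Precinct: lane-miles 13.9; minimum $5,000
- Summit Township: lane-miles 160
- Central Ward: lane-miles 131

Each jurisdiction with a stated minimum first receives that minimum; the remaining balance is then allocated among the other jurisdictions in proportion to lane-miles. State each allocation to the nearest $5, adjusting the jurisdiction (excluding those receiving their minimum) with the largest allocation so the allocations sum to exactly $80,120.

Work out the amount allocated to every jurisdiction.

Winslow Borough: $22,500 | Pioneer Precinct: $5,000 | Summit Township: $28,930 | Central Ward: $23,690

Minimums first: Winslow Borough $22,500; Pioneer Precinct $5,000. Balance $52,620.
Balance split over remaining lane-miles 291: Summit Township 28,931.96 → $28,930; Central Ward 23,688.04 → $23,690.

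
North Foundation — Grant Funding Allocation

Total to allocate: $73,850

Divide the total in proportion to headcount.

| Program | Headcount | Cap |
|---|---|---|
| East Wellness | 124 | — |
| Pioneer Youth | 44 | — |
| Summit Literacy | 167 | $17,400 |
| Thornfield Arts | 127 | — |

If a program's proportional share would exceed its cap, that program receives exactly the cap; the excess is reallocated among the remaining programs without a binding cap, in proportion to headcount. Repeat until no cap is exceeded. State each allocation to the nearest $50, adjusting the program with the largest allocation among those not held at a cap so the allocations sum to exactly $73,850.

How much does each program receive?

East Wellness: $23,750 · Pioneer Youth: $8,400 · Summit Literacy: $17,400 · Thornfield Arts: $24,300

Combined headcount = 462.
Proportional shares (ignoring caps): East Wellness 19,821.21; Pioneer Youth 7,033.33; Summit Literacy 26,694.70; Thornfield Arts 20,300.76.
Held at cap: Summit Literacy ($17,400); residual $56,450 reallocated over remaining headcount 295.
Remaining shares: East Wellness 23,728.14 → $23,750; Pioneer Youth 8,419.66 → $8,400; Thornfield Arts 24,302.20 → $24,300.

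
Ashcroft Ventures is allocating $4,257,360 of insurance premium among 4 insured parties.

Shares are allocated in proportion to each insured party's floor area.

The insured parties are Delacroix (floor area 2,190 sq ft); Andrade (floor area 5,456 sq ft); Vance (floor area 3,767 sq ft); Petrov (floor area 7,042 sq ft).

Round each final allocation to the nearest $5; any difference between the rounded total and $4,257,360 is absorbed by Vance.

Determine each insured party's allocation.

Delacroix: $505,210 | Andrade: $1,258,640 | Vance: $869,000 | Petrov: $1,624,510

Sum of floor area: 18,455.
Unrounded shares: Delacroix 2,190/18,455 × $4,257,360 = 505,208.26; Andrade 5,456/18,455 × $4,257,360 = 1,258,637.56; Vance 3,767/18,455 × $4,257,360 = 869,004.34; Petrov 7,042/18,455 × $4,257,360 = 1,624,509.84.
Rounded to nearest $5: Delacroix $505,210; Andrade $1,258,640; Vance $869,005; Petrov $1,624,510. Sum = $4,257,365.
Difference $4,257,360 − $4,257,365 = −$5 applied to Vance: Vance becomes $869,000.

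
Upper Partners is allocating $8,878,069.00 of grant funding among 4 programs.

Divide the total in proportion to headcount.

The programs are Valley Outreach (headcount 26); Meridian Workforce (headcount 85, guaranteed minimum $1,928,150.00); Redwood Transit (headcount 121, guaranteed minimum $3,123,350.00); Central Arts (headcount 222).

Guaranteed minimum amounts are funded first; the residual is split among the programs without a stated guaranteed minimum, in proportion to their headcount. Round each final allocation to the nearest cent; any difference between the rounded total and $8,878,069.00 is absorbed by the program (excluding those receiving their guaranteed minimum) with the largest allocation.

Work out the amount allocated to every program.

Fund the minimums — Meridian Workforce $1,928,150.00; Redwood Transit $3,123,350.00. Balance $3,826,569.00.
Balance split over remaining headcount 248: Valley Outreach 401,172.5565 → $401,172.56; Central Arts 3,425,396.4435 → $3,425,396.44.

Valley Outreach: $401,172.56; Meridian Workforce: $1,928,150.00; Redwood Transit: $3,123,350.00; Central Arts: $3,425,396.44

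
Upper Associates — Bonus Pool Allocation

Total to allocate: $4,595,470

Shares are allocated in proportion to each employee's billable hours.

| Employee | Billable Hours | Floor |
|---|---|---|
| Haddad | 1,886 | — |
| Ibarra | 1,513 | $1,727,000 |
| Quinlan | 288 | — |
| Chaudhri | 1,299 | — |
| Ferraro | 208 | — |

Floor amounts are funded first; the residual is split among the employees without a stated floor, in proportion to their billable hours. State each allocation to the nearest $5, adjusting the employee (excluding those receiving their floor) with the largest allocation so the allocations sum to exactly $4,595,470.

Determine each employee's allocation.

Guaranteed amounts: Ibarra $1,727,000. Balance $2,868,470.
Balance split over remaining billable hours 3,681: Haddad 1,469,691.50 → $1,469,690; Quinlan 224,427.97 → $224,430; Chaudhri 1,012,263.66 → $1,012,265; Ferraro 162,086.87 → $162,085.

Haddad: $1,469,690; Ibarra: $1,727,000; Quinlan: $224,430; Chaudhri: $1,012,265; Ferraro: $162,085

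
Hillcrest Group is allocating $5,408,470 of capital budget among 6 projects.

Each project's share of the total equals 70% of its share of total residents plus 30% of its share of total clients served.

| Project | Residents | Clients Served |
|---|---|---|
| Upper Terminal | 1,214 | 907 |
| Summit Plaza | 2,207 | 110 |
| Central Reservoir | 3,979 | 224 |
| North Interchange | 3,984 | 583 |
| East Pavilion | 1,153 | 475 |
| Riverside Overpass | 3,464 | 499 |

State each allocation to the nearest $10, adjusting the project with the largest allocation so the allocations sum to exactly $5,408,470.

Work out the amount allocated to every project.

Residents total 16,001; clients served total 2,798.
Composite weights (70% residents + 30% clients served): Upper Terminal 0.1504; Summit Plaza 0.1083; Central Reservoir 0.1981; North Interchange 0.2368; East Pavilion 0.1014; Riverside Overpass 0.2050.
Pro-rata amounts: Upper Terminal 813,202.49; Summit Plaza 585,977.19; Central Reservoir 1,071,350.44; North Interchange 1,280,715.11; East Pavilion 548,255.70; Riverside Overpass 1,108,969.08.
After rounding ($10): Upper Terminal $813,200; Summit Plaza $585,980; Central Reservoir $1,071,350; North Interchange $1,280,720; East Pavilion $548,260; Riverside Overpass $1,108,970. Sum = $5,408,480.
Difference $5,408,470 − $5,408,480 = −$10 applied to largest allocation (North Interchange): North Interchange becomes $1,280,710.

Upper Terminal: $813,200 · Summit Plaza: $585,980 · Central Reservoir: $1,071,350 · North Interchange: $1,280,710 · East Pavilion: $548,260 · Riverside Overpass: $1,108,970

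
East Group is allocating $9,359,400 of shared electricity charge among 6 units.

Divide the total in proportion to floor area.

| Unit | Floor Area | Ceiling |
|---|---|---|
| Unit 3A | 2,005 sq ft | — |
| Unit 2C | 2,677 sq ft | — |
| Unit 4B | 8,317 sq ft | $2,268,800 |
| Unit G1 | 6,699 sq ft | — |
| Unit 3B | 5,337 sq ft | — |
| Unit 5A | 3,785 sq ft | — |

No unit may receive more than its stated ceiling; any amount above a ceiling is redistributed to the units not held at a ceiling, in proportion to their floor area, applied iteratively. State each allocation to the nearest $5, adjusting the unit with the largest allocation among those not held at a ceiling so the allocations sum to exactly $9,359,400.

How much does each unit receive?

Sum of floor area: 28,820.
Proportional shares (ignoring caps): Unit 3A 651,131.05; Unit 2C 869,365.50; Unit 4B 2,700,976.05; Unit G1 2,175,524.66; Unit 3B 1,733,210.19; Unit 5A 1,229,192.54.
Capped: Unit 4B ($2,268,800); balance $7,090,600 reallocated over remaining floor area 20,503.
Redistributed shares: Unit 3A 693,393.80 → $693,395; Unit 2C 925,793.11 → $925,795; Unit G1 2,316,730.69 → $2,316,730; Unit 3B 1,845,707.08 → $1,845,705; Unit 5A 1,308,975.32 → $1,308,975.

Unit 3A: $693,395 · Unit 2C: $925,795 · Unit 4B: $2,268,800 · Unit G1: $2,316,730 · Unit 3B: $1,845,705 · Unit 5A: $1,308,975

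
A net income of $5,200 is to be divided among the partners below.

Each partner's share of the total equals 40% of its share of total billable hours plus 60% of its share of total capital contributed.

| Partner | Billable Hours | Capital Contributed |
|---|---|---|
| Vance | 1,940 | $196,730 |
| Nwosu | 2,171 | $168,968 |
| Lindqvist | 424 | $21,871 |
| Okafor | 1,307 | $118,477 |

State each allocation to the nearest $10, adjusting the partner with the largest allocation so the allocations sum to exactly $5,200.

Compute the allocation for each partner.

Vance: $1,900 · Nwosu: $1,810 · Lindqvist: $290 · Okafor: $1,200

Totals — billable hours 5,842, capital contributed 506,046.
Composite weights (40% billable hours + 60% capital contributed): Vance 0.3661; Nwosu 0.3490; Lindqvist 0.0550; Okafor 0.2300.
Raw shares: Vance 1,903.65; Nwosu 1,814.73; Lindqvist 285.81; Okafor 1,195.81.
Rounded to nearest $10: Vance $1,900; Nwosu $1,810; Lindqvist $290; Okafor $1,200. Sum = $5,200.
Rounded total matches; no reconciliation needed.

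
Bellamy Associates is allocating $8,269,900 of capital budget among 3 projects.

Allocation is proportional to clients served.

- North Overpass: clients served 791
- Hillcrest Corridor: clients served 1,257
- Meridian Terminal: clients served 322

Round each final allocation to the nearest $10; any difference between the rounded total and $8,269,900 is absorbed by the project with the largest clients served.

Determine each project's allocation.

North Overpass: $2,760,120; Hillcrest Corridor: $4,386,190; Meridian Terminal: $1,123,590

Total clients served = 791 + 1,257 + 322 = 2,370.
Unrounded shares: North Overpass 2,760,122.74; Hillcrest Corridor 4,386,187.47; Meridian Terminal 1,123,589.79.
After rounding ($10): North Overpass $2,760,120; Hillcrest Corridor $4,386,190; Meridian Terminal $1,123,590. Sum = $8,269,900.
Sum already equals the total — no adjustment.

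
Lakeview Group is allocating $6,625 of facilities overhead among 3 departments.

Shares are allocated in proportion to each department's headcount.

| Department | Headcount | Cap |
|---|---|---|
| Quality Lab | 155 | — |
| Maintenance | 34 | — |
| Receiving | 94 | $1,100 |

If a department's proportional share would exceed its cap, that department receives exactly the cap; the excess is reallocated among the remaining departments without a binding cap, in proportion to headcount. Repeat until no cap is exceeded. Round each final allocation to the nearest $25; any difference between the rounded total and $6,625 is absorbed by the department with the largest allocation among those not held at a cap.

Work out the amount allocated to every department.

Quality Lab: $4,525 · Maintenance: $1,000 · Receiving: $1,100

Sum of headcount: 283.
Proportional shares (ignoring caps): Quality Lab 3,628.53; Maintenance 795.94; Receiving 2,200.53.
Held at cap: Receiving ($1,100); balance $5,525 reallocated over remaining headcount 189.
Remaining shares: Quality Lab 4,531.08 → $4,525; Maintenance 993.92 → $1,000.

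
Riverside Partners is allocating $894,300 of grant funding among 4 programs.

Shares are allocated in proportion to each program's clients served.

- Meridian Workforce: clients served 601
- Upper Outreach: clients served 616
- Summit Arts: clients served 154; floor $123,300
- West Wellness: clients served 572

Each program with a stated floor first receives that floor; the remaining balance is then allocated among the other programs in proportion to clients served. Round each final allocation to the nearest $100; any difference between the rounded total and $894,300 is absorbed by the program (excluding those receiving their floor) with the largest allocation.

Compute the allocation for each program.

Meridian Workforce: $259,000; Upper Outreach: $265,500; Summit Arts: $123,300; West Wellness: $246,500

Guaranteed amounts: Summit Arts $123,300. Remaining pool $771,000.
Remaining pool split over remaining clients served 1,789: Meridian Workforce 259,011.18 → $259,000; Upper Outreach 265,475.68 → $265,500; West Wellness 246,513.14 → $246,500.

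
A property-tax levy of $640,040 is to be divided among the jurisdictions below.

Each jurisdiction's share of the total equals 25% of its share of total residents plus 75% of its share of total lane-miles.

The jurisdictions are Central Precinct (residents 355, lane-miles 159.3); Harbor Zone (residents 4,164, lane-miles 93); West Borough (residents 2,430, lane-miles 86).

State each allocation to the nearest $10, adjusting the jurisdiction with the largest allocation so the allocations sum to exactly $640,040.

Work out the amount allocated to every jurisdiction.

Residents total 6,949; lane-miles total 338.3.
Composite weights (25% residents + 75% lane-miles): Central Precinct 0.3659; Harbor Zone 0.3560; West Borough 0.2781.
Unrounded shares: Central Precinct 234,212.71; Harbor Zone 227,843.79; West Borough 177,983.49.
At nearest $10: Central Precinct $234,210; Harbor Zone $227,840; West Borough $177,980. Sum = $640,030.
Difference $640,040 − $640,030 = +$10 applied to largest allocation (Central Precinct): Central Precinct becomes $234,220.

Central Precinct: $234,220; Harbor Zone: $227,840; West Borough: $177,980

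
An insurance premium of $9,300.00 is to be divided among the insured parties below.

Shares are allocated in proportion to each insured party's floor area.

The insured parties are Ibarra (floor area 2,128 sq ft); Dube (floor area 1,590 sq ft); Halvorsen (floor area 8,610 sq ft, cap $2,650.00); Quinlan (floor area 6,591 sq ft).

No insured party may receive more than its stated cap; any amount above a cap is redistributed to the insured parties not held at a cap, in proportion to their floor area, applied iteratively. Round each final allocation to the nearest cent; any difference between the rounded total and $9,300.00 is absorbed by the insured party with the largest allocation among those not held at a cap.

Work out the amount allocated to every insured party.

Ibarra: $1,372.70 | Dube: $1,025.66 | Halvorsen: $2,650.00 | Quinlan: $4,251.64

Floor area total: 18,919.
Proportional shares (ignoring caps): Ibarra 1,046.0595; Dube 781.5952; Halvorsen 4,232.4119; Quinlan 3,239.9334.
Held at cap: Halvorsen ($2,650.00); remaining pool $6,650.00 reallocated over remaining floor area 10,309.
Redistributed shares: Ibarra 1,372.7035 → $1,372.70; Dube 1,025.6572 → $1,025.66; Quinlan 4,251.6393 → $4,251.64.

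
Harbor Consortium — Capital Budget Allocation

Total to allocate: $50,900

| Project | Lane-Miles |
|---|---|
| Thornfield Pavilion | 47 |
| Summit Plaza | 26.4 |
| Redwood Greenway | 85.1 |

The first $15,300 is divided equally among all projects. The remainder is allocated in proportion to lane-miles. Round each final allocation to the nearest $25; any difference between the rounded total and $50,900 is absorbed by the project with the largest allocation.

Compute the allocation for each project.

First tranche $15,300 split equally: $5,100 each.
Remainder $35,600 by lane-miles (total 158.5): Thornfield Pavilion 10,556.47 → $10,550; Summit Plaza 5,929.59 → $5,925; Redwood Greenway 19,113.94 → $19,125.
Totals: Thornfield Pavilion $5,100 + $10,550 = $15,650; Summit Plaza $5,100 + $5,925 = $11,025; Redwood Greenway $5,100 + $19,125 = $24,225.

Thornfield Pavilion: $15,650 · Summit Plaza: $11,025 · Redwood Greenway: $24,225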